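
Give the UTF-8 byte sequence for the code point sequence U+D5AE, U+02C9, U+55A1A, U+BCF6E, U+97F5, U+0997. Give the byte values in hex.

ED 96 AE CB 89 F1 95 A8 9A F2 BC BD AE E9 9F B5 E0 A6 97

U+D5AE: 3-byte form → ED 96 AE.
U+02C9: 2-byte form → CB 89.
U+55A1A: 4-byte form → F1 95 A8 9A.
U+BCF6E: 4-byte form → F2 BC BD AE.
U+97F5: 3-byte form → E9 9F B5.
U+0997: 3-byte form → E0 A6 97.
Concatenated (19 bytes): ED 96 AE CB 89 F1 95 A8 9A F2 BC BD AE E9 9F B5 E0 A6 97.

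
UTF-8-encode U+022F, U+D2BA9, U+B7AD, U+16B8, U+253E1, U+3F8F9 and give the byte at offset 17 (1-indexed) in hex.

0xF0

1-indexed offset 17 is 0-indexed offset 16.
U+022F → 2-byte form C8 AF at offsets 0–1.
U+D2BA9 → 4-byte form F3 92 AE A9 at offsets 2–5.
U+B7AD → 3-byte form EB 9E AD at offsets 6–8.
U+16B8 → 3-byte form E1 9A B8 at offsets 9–11.
U+253E1 → 4-byte form F0 A5 8F A1 at offsets 12–15.
U+3F8F9 → 4-byte form F0 BF A3 B9 at offsets 16–19.
Offset 16 falls in char 6's range; it's byte 1 of F0 BF A3 B9 = 0xF0.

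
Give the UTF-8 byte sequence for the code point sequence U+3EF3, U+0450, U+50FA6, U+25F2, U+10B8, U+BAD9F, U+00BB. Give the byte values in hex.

U+3EF3: 3-byte form → E3 BB B3.
U+0450: 2-byte form → D1 90.
U+50FA6: 4-byte form → F1 90 BE A6.
U+25F2: 3-byte form → E2 97 B2.
U+10B8: 3-byte form → E1 82 B8.
U+BAD9F: 4-byte form → F2 BA B6 9F.
U+00BB: 2-byte form → C2 BB.
Concatenated (21 bytes): E3 BB B3 D1 90 F1 90 BE A6 E2 97 B2 E1 82 B8 F2 BA B6 9F C2 BB.

E3 BB B3 D1 90 F1 90 BE A6 E2 97 B2 E1 82 B8 F2 BA B6 9F C2 BB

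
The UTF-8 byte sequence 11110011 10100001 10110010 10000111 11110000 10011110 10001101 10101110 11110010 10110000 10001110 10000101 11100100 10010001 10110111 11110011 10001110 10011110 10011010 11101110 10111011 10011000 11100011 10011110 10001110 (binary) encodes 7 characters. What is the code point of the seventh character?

Offset 0: leading byte 0xF3 = 11110011 → 4-byte char #1 = F3 A1 B2 87.
Offset 4: leading byte 0xF0 = 11110000 → 4-byte char #2 = F0 9E 8D AE.
Offset 8: leading byte 0xF2 = 11110010 → 4-byte char #3 = F2 B0 8E 85.
Offset 12: leading byte 0xE4 = 11100100 → 3-byte char #4 = E4 91 B7.
Offset 15: leading byte 0xF3 = 11110011 → 4-byte char #5 = F3 8E 9E 9A.
Offset 19: leading byte 0xEE = 11101110 → 3-byte char #6 = EE BB 98.
Offset 22: leading byte 0xE3 = 11100011 → 3-byte char #7 = E3 9E 8E.
Leading byte 0xE3 = 11100011 matches 1110xxxx → 3-byte sequence.
Byte 1: 0xE3 = 11100011, payload 0011 (4 bits).
Byte 2: 0x9E = 10011110 (10xxxxxx ✓), payload 011110.
Byte 3: 0x8E = 10001110 (10xxxxxx ✓), payload 001110.
Concatenate: 0011011110001110 = 0x378E (16 bits → U+378E).

U+378E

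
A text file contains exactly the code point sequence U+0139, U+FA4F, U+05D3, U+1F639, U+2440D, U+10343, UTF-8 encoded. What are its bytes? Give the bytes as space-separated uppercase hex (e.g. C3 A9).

U+0139: 2-byte form → C4 B9.
U+FA4F: 3-byte form → EF A9 8F.
U+05D3: 2-byte form → D7 93.
U+1F639: 4-byte form → F0 9F 98 B9.
U+2440D: 4-byte form → F0 A4 90 8D.
U+10343: 4-byte form → F0 90 8D 83.
Concatenated (19 bytes): C4 B9 EF A9 8F D7 93 F0 9F 98 B9 F0 A4 90 8D F0 90 8D 83.

C4 B9 EF A9 8F D7 93 F0 9F 98 B9 F0 A4 90 8D F0 90 8D 83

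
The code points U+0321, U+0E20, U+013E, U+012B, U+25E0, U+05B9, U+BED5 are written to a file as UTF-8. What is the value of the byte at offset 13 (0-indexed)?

0xB9

U+0321 → 2-byte form CC A1 at offsets 0–1.
U+0E20 → 3-byte form E0 B8 A0 at offsets 2–4.
U+013E → 2-byte form C4 BE at offsets 5–6.
U+012B → 2-byte form C4 AB at offsets 7–8.
U+25E0 → 3-byte form E2 97 A0 at offsets 9–11.
U+05B9 → 2-byte form D6 B9 at offsets 12–13.
Offset 13 falls in char 6's range; it's byte 2 of D6 B9 = 0xB9.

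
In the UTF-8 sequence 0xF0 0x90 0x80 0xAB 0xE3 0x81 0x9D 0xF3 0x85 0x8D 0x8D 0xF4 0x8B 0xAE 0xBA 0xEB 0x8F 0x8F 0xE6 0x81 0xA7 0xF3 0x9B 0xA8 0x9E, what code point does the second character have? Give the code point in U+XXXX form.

Offset 0: leading byte 0xF0 = 11110000 → 4-byte char #1 = F0 90 80 AB.
Offset 4: leading byte 0xE3 = 11100011 → 3-byte char #2 = E3 81 9D.
Leading byte 0xE3 = 11100011 matches 1110xxxx → 3-byte sequence.
Byte 1: 0xE3 = 11100011, payload 0011 (4 bits).
Byte 2: 0x81 = 10000001 (10xxxxxx ✓), payload 000001.
Byte 3: 0x9D = 10011101 (10xxxxxx ✓), payload 011101.
Concatenate: 0011000001011101 = 0x305D (16 bits → U+305D).

U+305D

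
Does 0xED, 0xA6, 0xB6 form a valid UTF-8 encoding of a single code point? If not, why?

invalid (encodes a surrogate (U+D800–U+DFFF))

Structurally a 3-byte sequence; payload = 0xD9B6.
But 0xD9B6 is in U+D800–U+DFFF, the surrogate range. Surrogates are not Unicode scalar values and are forbidden in UTF-8.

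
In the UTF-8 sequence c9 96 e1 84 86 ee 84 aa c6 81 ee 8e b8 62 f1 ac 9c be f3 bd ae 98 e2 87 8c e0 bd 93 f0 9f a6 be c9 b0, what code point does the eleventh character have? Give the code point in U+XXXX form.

U+1F9BE

Offset 0: leading byte 0xC9 = 11001001 → 2-byte char #1 = C9 96.
Offset 2: leading byte 0xE1 = 11100001 → 3-byte char #2 = E1 84 86.
Offset 5: leading byte 0xEE = 11101110 → 3-byte char #3 = EE 84 AA.
Offset 8: leading byte 0xC6 = 11000110 → 2-byte char #4 = C6 81.
Offset 10: leading byte 0xEE = 11101110 → 3-byte char #5 = EE 8E B8.
Offset 13: leading byte 0x62 = 01100010 → 1-byte char #6 = 62.
Offset 14: leading byte 0xF1 = 11110001 → 4-byte char #7 = F1 AC 9C BE.
Offset 18: leading byte 0xF3 = 11110011 → 4-byte char #8 = F3 BD AE 98.
Offset 22: leading byte 0xE2 = 11100010 → 3-byte char #9 = E2 87 8C.
Offset 25: leading byte 0xE0 = 11100000 → 3-byte char #10 = E0 BD 93.
Offset 28: leading byte 0xF0 = 11110000 → 4-byte char #11 = F0 9F A6 BE.
Leading byte 0xF0 = 11110000 matches 11110xxx → 4-byte sequence.
Byte 1: 0xF0 = 11110000, payload 000 (3 bits).
Byte 2: 0x9F = 10011111 (10xxxxxx ✓), payload 011111.
Byte 3: 0xA6 = 10100110 (10xxxxxx ✓), payload 100110.
Byte 4: 0xBE = 10111110 (10xxxxxx ✓), payload 111110.
Concatenate: 000011111100110111110 = 0x1F9BE (21 bits → U+1F9BE).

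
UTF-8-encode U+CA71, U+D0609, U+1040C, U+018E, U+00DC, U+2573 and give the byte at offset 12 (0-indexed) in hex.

0x8E

U+CA71 → 3-byte form EC A9 B1 at offsets 0–2.
U+D0609 → 4-byte form F3 90 98 89 at offsets 3–6.
U+1040C → 4-byte form F0 90 90 8C at offsets 7–10.
U+018E → 2-byte form C6 8E at offsets 11–12.
Offset 12 falls in char 4's range; it's byte 2 of C6 8E = 0x8E.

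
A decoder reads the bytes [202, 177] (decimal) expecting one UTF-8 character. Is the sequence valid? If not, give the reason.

Leading byte 0xCA = 11001010 → 2-byte form.
Continuation bytes 0xB1=10110001 all match 10xxxxxx.
Decoded value 0x2B1 is ≥ 0x80 (shortest form) and not a surrogate.

valid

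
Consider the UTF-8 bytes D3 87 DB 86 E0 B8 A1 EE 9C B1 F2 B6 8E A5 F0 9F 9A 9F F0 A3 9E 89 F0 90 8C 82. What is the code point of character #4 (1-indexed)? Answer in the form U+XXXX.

Offset 0: leading byte 0xD3 = 11010011 → 2-byte char #1 = D3 87.
Offset 2: leading byte 0xDB = 11011011 → 2-byte char #2 = DB 86.
Offset 4: leading byte 0xE0 = 11100000 → 3-byte char #3 = E0 B8 A1.
Offset 7: leading byte 0xEE = 11101110 → 3-byte char #4 = EE 9C B1.
Leading byte 0xEE = 11101110 matches 1110xxxx → 3-byte sequence.
Byte 1: 0xEE = 11101110, payload 1110 (4 bits).
Byte 2: 0x9C = 10011100 (10xxxxxx ✓), payload 011100.
Byte 3: 0xB1 = 10110001 (10xxxxxx ✓), payload 110001.
Concatenate: 1110011100110001 = 0xE731 (16 bits → U+E731).

U+E731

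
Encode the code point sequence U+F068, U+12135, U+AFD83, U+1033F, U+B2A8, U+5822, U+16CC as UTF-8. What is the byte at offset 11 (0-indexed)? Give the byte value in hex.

0xF0

U+F068 → 3-byte form EF 81 A8 at offsets 0–2.
U+12135 → 4-byte form F0 92 84 B5 at offsets 3–6.
U+AFD83 → 4-byte form F2 AF B6 83 at offsets 7–10.
U+1033F → 4-byte form F0 90 8C BF at offsets 11–14.
Offset 11 falls in char 4's range; it's byte 1 of F0 90 8C BF = 0xF0.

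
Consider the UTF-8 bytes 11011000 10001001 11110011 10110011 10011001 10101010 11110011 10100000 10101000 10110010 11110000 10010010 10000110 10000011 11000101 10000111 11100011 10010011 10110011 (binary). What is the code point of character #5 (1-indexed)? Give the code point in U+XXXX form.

Offset 0: leading byte 0xD8 = 11011000 → 2-byte char #1 = D8 89.
Offset 2: leading byte 0xF3 = 11110011 → 4-byte char #2 = F3 B3 99 AA.
Offset 6: leading byte 0xF3 = 11110011 → 4-byte char #3 = F3 A0 A8 B2.
Offset 10: leading byte 0xF0 = 11110000 → 4-byte char #4 = F0 92 86 83.
Offset 14: leading byte 0xC5 = 11000101 → 2-byte char #5 = C5 87.
Leading byte 0xC5 = 11000101 matches 110xxxxx → 2-byte sequence.
Byte 1: 0xC5 = 11000101, payload 00101 (5 bits).
Byte 2: 0x87 = 10000111 (10xxxxxx ✓), payload 000111.
Concatenate: 00101000111 = 0x147 (11 bits → U+0147).

U+0147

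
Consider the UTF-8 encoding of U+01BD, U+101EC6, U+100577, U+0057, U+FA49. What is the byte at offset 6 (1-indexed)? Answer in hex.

0x86

1-indexed offset 6 is 0-indexed offset 5.
U+01BD → 2-byte form C6 BD at offsets 0–1.
U+101EC6 → 4-byte form F4 81 BB 86 at offsets 2–5.
Offset 5 falls in char 2's range; it's byte 4 of F4 81 BB 86 = 0x86.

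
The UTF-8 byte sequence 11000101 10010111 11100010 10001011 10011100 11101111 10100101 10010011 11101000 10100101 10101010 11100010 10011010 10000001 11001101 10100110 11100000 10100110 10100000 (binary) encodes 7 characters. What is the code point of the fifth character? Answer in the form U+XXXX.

U+2681

Offset 0: leading byte 0xC5 = 11000101 → 2-byte char #1 = C5 97.
Offset 2: leading byte 0xE2 = 11100010 → 3-byte char #2 = E2 8B 9C.
Offset 5: leading byte 0xEF = 11101111 → 3-byte char #3 = EF A5 93.
Offset 8: leading byte 0xE8 = 11101000 → 3-byte char #4 = E8 A5 AA.
Offset 11: leading byte 0xE2 = 11100010 → 3-byte char #5 = E2 9A 81.
Leading byte 0xE2 = 11100010 matches 1110xxxx → 3-byte sequence.
Byte 1: 0xE2 = 11100010, payload 0010 (4 bits).
Byte 2: 0x9A = 10011010 (10xxxxxx ✓), payload 011010.
Byte 3: 0x81 = 10000001 (10xxxxxx ✓), payload 000001.
Concatenate: 0010011010000001 = 0x2681 (16 bits → U+2681).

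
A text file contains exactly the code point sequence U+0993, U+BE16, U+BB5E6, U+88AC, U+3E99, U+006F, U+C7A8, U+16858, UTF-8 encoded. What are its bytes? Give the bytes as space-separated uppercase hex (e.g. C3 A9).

U+0993: 3-byte form → E0 A6 93.
U+BE16: 3-byte form → EB B8 96.
U+BB5E6: 4-byte form → F2 BB 97 A6.
U+88AC: 3-byte form → E8 A2 AC.
U+3E99: 3-byte form → E3 BA 99.
U+006F: 1-byte form → 6F.
U+C7A8: 3-byte form → EC 9E A8.
U+16858: 4-byte form → F0 96 A1 98.
Concatenated (24 bytes): E0 A6 93 EB B8 96 F2 BB 97 A6 E8 A2 AC E3 BA 99 6F EC 9E A8 F0 96 A1 98.

E0 A6 93 EB B8 96 F2 BB 97 A6 E8 A2 AC E3 BA 99 6F EC 9E A8 F0 96 A1 98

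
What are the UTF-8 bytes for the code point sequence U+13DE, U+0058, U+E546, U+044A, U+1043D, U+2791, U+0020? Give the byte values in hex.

E1 8F 9E 58 EE 95 86 D1 8A F0 90 90 BD E2 9E 91 20

U+13DE: 3-byte form → E1 8F 9E.
U+0058: 1-byte form → 58.
U+E546: 3-byte form → EE 95 86.
U+044A: 2-byte form → D1 8A.
U+1043D: 4-byte form → F0 90 90 BD.
U+2791: 3-byte form → E2 9E 91.
U+0020: 1-byte form → 20.
Concatenated (17 bytes): E1 8F 9E 58 EE 95 86 D1 8A F0 90 90 BD E2 9E 91 20.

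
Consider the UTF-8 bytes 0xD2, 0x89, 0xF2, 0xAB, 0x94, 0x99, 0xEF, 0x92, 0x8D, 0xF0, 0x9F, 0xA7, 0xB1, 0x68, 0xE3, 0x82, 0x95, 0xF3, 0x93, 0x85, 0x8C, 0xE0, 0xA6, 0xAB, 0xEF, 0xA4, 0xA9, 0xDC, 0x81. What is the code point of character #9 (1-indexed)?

Offset 0: leading byte 0xD2 = 11010010 → 2-byte char #1 = D2 89.
Offset 2: leading byte 0xF2 = 11110010 → 4-byte char #2 = F2 AB 94 99.
Offset 6: leading byte 0xEF = 11101111 → 3-byte char #3 = EF 92 8D.
Offset 9: leading byte 0xF0 = 11110000 → 4-byte char #4 = F0 9F A7 B1.
Offset 13: leading byte 0x68 = 01101000 → 1-byte char #5 = 68.
Offset 14: leading byte 0xE3 = 11100011 → 3-byte char #6 = E3 82 95.
Offset 17: leading byte 0xF3 = 11110011 → 4-byte char #7 = F3 93 85 8C.
Offset 21: leading byte 0xE0 = 11100000 → 3-byte char #8 = E0 A6 AB.
Offset 24: leading byte 0xEF = 11101111 → 3-byte char #9 = EF A4 A9.
Leading byte 0xEF = 11101111 matches 1110xxxx → 3-byte sequence.
Byte 1: 0xEF = 11101111, payload 1111 (4 bits).
Byte 2: 0xA4 = 10100100 (10xxxxxx ✓), payload 100100.
Byte 3: 0xA9 = 10101001 (10xxxxxx ✓), payload 101001.
Concatenate: 1111100100101001 = 0xF929 (16 bits → U+F929).

U+F929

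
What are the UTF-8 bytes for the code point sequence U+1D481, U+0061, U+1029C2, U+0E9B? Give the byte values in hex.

F0 9D 92 81 61 F4 82 A7 82 E0 BA 9B

U+1D481: 4-byte form → F0 9D 92 81.
U+0061: 1-byte form → 61.
U+1029C2: 4-byte form → F4 82 A7 82.
U+0E9B: 3-byte form → E0 BA 9B.
Concatenated (12 bytes): F0 9D 92 81 61 F4 82 A7 82 E0 BA 9B.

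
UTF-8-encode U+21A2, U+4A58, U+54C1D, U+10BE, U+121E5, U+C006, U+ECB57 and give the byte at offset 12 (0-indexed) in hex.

U+21A2 → 3-byte form E2 86 A2 at offsets 0–2.
U+4A58 → 3-byte form E4 A9 98 at offsets 3–5.
U+54C1D → 4-byte form F1 94 B0 9D at offsets 6–9.
U+10BE → 3-byte form E1 82 BE at offsets 10–12.
Offset 12 falls in char 4's range; it's byte 3 of E1 82 BE = 0xBE.

0xBE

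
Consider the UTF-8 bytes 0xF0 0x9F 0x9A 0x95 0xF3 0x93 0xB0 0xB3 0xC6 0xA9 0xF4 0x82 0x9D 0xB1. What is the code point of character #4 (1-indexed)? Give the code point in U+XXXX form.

U+102771

Offset 0: leading byte 0xF0 = 11110000 → 4-byte char #1 = F0 9F 9A 95.
Offset 4: leading byte 0xF3 = 11110011 → 4-byte char #2 = F3 93 B0 B3.
Offset 8: leading byte 0xC6 = 11000110 → 2-byte char #3 = C6 A9.
Offset 10: leading byte 0xF4 = 11110100 → 4-byte char #4 = F4 82 9D B1.
Leading byte 0xF4 = 11110100 matches 11110xxx → 4-byte sequence.
Byte 1: 0xF4 = 11110100, payload 100 (3 bits).
Byte 2: 0x82 = 10000010 (10xxxxxx ✓), payload 000010.
Byte 3: 0x9D = 10011101 (10xxxxxx ✓), payload 011101.
Byte 4: 0xB1 = 10110001 (10xxxxxx ✓), payload 110001.
Concatenate: 100000010011101110001 = 0x102771 (21 bits → U+102771).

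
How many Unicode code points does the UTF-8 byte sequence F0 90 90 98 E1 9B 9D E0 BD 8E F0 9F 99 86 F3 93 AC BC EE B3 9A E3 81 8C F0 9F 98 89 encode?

8

Byte at offset 0: 0xF0 = 11110000 → 4-byte char (#1). Advance 4.
Byte at offset 4: 0xE1 = 11100001 → 3-byte char (#2). Advance 3.
Byte at offset 7: 0xE0 = 11100000 → 3-byte char (#3). Advance 3.
Byte at offset 10: 0xF0 = 11110000 → 4-byte char (#4). Advance 4.
Byte at offset 14: 0xF3 = 11110011 → 4-byte char (#5). Advance 4.
Byte at offset 18: 0xEE = 11101110 → 3-byte char (#6). Advance 3.
Byte at offset 21: 0xE3 = 11100011 → 3-byte char (#7). Advance 3.
Byte at offset 24: 0xF0 = 11110000 → 4-byte char (#8). Advance 4.
Reached end at offset 28 after 8 code points.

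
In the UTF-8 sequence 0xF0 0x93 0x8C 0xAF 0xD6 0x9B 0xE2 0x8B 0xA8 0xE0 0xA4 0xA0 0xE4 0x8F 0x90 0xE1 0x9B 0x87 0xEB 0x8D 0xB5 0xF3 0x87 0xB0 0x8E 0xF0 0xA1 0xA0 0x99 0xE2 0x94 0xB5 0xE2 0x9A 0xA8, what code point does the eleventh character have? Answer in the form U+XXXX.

Offset 0: leading byte 0xF0 = 11110000 → 4-byte char #1 = F0 93 8C AF.
Offset 4: leading byte 0xD6 = 11010110 → 2-byte char #2 = D6 9B.
Offset 6: leading byte 0xE2 = 11100010 → 3-byte char #3 = E2 8B A8.
Offset 9: leading byte 0xE0 = 11100000 → 3-byte char #4 = E0 A4 A0.
Offset 12: leading byte 0xE4 = 11100100 → 3-byte char #5 = E4 8F 90.
Offset 15: leading byte 0xE1 = 11100001 → 3-byte char #6 = E1 9B 87.
Offset 18: leading byte 0xEB = 11101011 → 3-byte char #7 = EB 8D B5.
Offset 21: leading byte 0xF3 = 11110011 → 4-byte char #8 = F3 87 B0 8E.
Offset 25: leading byte 0xF0 = 11110000 → 4-byte char #9 = F0 A1 A0 99.
Offset 29: leading byte 0xE2 = 11100010 → 3-byte char #10 = E2 94 B5.
Offset 32: leading byte 0xE2 = 11100010 → 3-byte char #11 = E2 9A A8.
Leading byte 0xE2 = 11100010 matches 1110xxxx → 3-byte sequence.
Byte 1: 0xE2 = 11100010, payload 0010 (4 bits).
Byte 2: 0x9A = 10011010 (10xxxxxx ✓), payload 011010.
Byte 3: 0xA8 = 10101000 (10xxxxxx ✓), payload 101000.
Concatenate: 0010011010101000 = 0x26A8 (16 bits → U+26A8).

U+26A8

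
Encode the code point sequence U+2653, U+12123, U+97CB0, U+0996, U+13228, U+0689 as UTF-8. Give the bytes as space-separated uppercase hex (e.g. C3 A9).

E2 99 93 F0 92 84 A3 F2 97 B2 B0 E0 A6 96 F0 93 88 A8 DA 89

U+2653: 3-byte form → E2 99 93.
U+12123: 4-byte form → F0 92 84 A3.
U+97CB0: 4-byte form → F2 97 B2 B0.
U+0996: 3-byte form → E0 A6 96.
U+13228: 4-byte form → F0 93 88 A8.
U+0689: 2-byte form → DA 89.
Concatenated (20 bytes): E2 99 93 F0 92 84 A3 F2 97 B2 B0 E0 A6 96 F0 93 88 A8 DA 89.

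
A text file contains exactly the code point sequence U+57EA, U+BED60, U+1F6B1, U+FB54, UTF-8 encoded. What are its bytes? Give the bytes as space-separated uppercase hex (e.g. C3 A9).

E5 9F AA F2 BE B5 A0 F0 9F 9A B1 EF AD 94

U+57EA: 3-byte form → E5 9F AA.
U+BED60: 4-byte form → F2 BE B5 A0.
U+1F6B1: 4-byte form → F0 9F 9A B1.
U+FB54: 3-byte form → EF AD 94.
Concatenated (14 bytes): E5 9F AA F2 BE B5 A0 F0 9F 9A B1 EF AD 94.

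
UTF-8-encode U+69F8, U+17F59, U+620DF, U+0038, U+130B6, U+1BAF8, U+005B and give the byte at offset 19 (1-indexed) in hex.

1-indexed offset 19 is 0-indexed offset 18.
U+69F8 → 3-byte form E6 A7 B8 at offsets 0–2.
U+17F59 → 4-byte form F0 97 BD 99 at offsets 3–6.
U+620DF → 4-byte form F1 A2 83 9F at offsets 7–10.
U+0038 → 1-byte form 38 at offsets 11–11.
U+130B6 → 4-byte form F0 93 82 B6 at offsets 12–15.
U+1BAF8 → 4-byte form F0 9B AB B8 at offsets 16–19.
Offset 18 falls in char 6's range; it's byte 3 of F0 9B AB B8 = 0xAB.

0xAB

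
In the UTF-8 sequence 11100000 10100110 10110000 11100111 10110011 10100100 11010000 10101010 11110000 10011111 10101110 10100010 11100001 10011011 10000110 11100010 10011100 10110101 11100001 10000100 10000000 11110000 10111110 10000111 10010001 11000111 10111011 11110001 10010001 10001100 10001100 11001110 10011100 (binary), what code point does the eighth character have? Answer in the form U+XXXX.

U+3E1D1

Offset 0: leading byte 0xE0 = 11100000 → 3-byte char #1 = E0 A6 B0.
Offset 3: leading byte 0xE7 = 11100111 → 3-byte char #2 = E7 B3 A4.
Offset 6: leading byte 0xD0 = 11010000 → 2-byte char #3 = D0 AA.
Offset 8: leading byte 0xF0 = 11110000 → 4-byte char #4 = F0 9F AE A2.
Offset 12: leading byte 0xE1 = 11100001 → 3-byte char #5 = E1 9B 86.
Offset 15: leading byte 0xE2 = 11100010 → 3-byte char #6 = E2 9C B5.
Offset 18: leading byte 0xE1 = 11100001 → 3-byte char #7 = E1 84 80.
Offset 21: leading byte 0xF0 = 11110000 → 4-byte char #8 = F0 BE 87 91.
Leading byte 0xF0 = 11110000 matches 11110xxx → 4-byte sequence.
Byte 1: 0xF0 = 11110000, payload 000 (3 bits).
Byte 2: 0xBE = 10111110 (10xxxxxx ✓), payload 111110.
Byte 3: 0x87 = 10000111 (10xxxxxx ✓), payload 000111.
Byte 4: 0x91 = 10010001 (10xxxxxx ✓), payload 010001.
Concatenate: 000111110000111010001 = 0x3E1D1 (21 bits → U+3E1D1).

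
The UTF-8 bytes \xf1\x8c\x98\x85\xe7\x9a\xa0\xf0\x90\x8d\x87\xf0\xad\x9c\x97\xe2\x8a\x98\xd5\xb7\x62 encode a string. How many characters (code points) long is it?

Byte at offset 0: 0xF1 = 11110001 → 4-byte char (#1). Advance 4.
Byte at offset 4: 0xE7 = 11100111 → 3-byte char (#2). Advance 3.
Byte at offset 7: 0xF0 = 11110000 → 4-byte char (#3). Advance 4.
Byte at offset 11: 0xF0 = 11110000 → 4-byte char (#4). Advance 4.
Byte at offset 15: 0xE2 = 11100010 → 3-byte char (#5). Advance 3.
Byte at offset 18: 0xD5 = 11010101 → 2-byte char (#6). Advance 2.
Byte at offset 20: 0x62 = 01100010 → 1-byte char (#7). Advance 1.
Reached end at offset 21 after 7 code points.

7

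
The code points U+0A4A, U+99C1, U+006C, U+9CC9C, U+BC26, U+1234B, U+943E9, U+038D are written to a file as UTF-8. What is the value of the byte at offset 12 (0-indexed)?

0xB0

U+0A4A → 3-byte form E0 A9 8A at offsets 0–2.
U+99C1 → 3-byte form E9 A7 81 at offsets 3–5.
U+006C → 1-byte form 6C at offsets 6–6.
U+9CC9C → 4-byte form F2 9C B2 9C at offsets 7–10.
U+BC26 → 3-byte form EB B0 A6 at offsets 11–13.
Offset 12 falls in char 5's range; it's byte 2 of EB B0 A6 = 0xB0.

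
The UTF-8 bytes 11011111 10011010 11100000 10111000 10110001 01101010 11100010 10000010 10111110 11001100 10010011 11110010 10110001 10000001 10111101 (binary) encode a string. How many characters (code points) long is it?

6

Byte at offset 0: 0xDF = 11011111 → 2-byte char (#1). Advance 2.
Byte at offset 2: 0xE0 = 11100000 → 3-byte char (#2). Advance 3.
Byte at offset 5: 0x6A = 01101010 → 1-byte char (#3). Advance 1.
Byte at offset 6: 0xE2 = 11100010 → 3-byte char (#4). Advance 3.
Byte at offset 9: 0xCC = 11001100 → 2-byte char (#5). Advance 2.
Byte at offset 11: 0xF2 = 11110010 → 4-byte char (#6). Advance 4.
Reached end at offset 15 after 6 code points.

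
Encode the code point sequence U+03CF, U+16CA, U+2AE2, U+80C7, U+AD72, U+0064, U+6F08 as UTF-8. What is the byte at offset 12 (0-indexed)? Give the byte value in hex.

U+03CF → 2-byte form CF 8F at offsets 0–1.
U+16CA → 3-byte form E1 9B 8A at offsets 2–4.
U+2AE2 → 3-byte form E2 AB A2 at offsets 5–7.
U+80C7 → 3-byte form E8 83 87 at offsets 8–10.
U+AD72 → 3-byte form EA B5 B2 at offsets 11–13.
Offset 12 falls in char 5's range; it's byte 2 of EA B5 B2 = 0xB5.

0xB5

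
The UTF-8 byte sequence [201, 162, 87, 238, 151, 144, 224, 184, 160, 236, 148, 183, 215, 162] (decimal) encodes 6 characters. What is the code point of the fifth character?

Offset 0: leading byte 0xC9 = 11001001 → 2-byte char #1 = C9 A2.
Offset 2: leading byte 0x57 = 01010111 → 1-byte char #2 = 57.
Offset 3: leading byte 0xEE = 11101110 → 3-byte char #3 = EE 97 90.
Offset 6: leading byte 0xE0 = 11100000 → 3-byte char #4 = E0 B8 A0.
Offset 9: leading byte 0xEC = 11101100 → 3-byte char #5 = EC 94 B7.
Leading byte 0xEC = 11101100 matches 1110xxxx → 3-byte sequence.
Byte 1: 0xEC = 11101100, payload 1100 (4 bits).
Byte 2: 0x94 = 10010100 (10xxxxxx ✓), payload 010100.
Byte 3: 0xB7 = 10110111 (10xxxxxx ✓), payload 110111.
Concatenate: 1100010100110111 = 0xC537 (16 bits → U+C537).

U+C537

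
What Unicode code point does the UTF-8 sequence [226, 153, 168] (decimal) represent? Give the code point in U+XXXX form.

U+2668

Leading byte 0xE2 = 11100010 matches 1110xxxx → 3-byte sequence.
Byte 1: 0xE2 = 11100010, payload 0010 (4 bits).
Byte 2: 0x99 = 10011001 (10xxxxxx ✓), payload 011001.
Byte 3: 0xA8 = 10101000 (10xxxxxx ✓), payload 101000.
Concatenate: 0010011001101000 = 0x2668 (16 bits → U+2668).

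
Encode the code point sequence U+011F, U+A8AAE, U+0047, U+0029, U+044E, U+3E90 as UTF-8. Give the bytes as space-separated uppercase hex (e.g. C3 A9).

C4 9F F2 A8 AA AE 47 29 D1 8E E3 BA 90

U+011F: 2-byte form → C4 9F.
U+A8AAE: 4-byte form → F2 A8 AA AE.
U+0047: 1-byte form → 47.
U+0029: 1-byte form → 29.
U+044E: 2-byte form → D1 8E.
U+3E90: 3-byte form → E3 BA 90.
Concatenated (13 bytes): C4 9F F2 A8 AA AE 47 29 D1 8E E3 BA 90.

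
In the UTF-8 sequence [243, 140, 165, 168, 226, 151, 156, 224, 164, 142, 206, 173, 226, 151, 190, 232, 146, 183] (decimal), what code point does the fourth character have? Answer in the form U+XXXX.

U+03AD

Offset 0: leading byte 0xF3 = 11110011 → 4-byte char #1 = F3 8C A5 A8.
Offset 4: leading byte 0xE2 = 11100010 → 3-byte char #2 = E2 97 9C.
Offset 7: leading byte 0xE0 = 11100000 → 3-byte char #3 = E0 A4 8E.
Offset 10: leading byte 0xCE = 11001110 → 2-byte char #4 = CE AD.
Leading byte 0xCE = 11001110 matches 110xxxxx → 2-byte sequence.
Byte 1: 0xCE = 11001110, payload 01110 (5 bits).
Byte 2: 0xAD = 10101101 (10xxxxxx ✓), payload 101101.
Concatenate: 01110101101 = 0x3AD (11 bits → U+03AD).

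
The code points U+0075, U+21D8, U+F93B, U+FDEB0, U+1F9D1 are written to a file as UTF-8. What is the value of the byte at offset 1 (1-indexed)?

1-indexed offset 1 is 0-indexed offset 0.
U+0075 → 1-byte form 75 at offsets 0–0.
Offset 0 falls in char 1's range; it's byte 1 of 75 = 0x75.

0x75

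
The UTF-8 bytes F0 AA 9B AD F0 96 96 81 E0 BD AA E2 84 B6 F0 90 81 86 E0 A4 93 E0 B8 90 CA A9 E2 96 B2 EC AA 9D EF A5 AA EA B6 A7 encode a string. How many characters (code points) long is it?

Byte at offset 0: 0xF0 = 11110000 → 4-byte char (#1). Advance 4.
Byte at offset 4: 0xF0 = 11110000 → 4-byte char (#2). Advance 4.
Byte at offset 8: 0xE0 = 11100000 → 3-byte char (#3). Advance 3.
Byte at offset 11: 0xE2 = 11100010 → 3-byte char (#4). Advance 3.
Byte at offset 14: 0xF0 = 11110000 → 4-byte char (#5). Advance 4.
Byte at offset 18: 0xE0 = 11100000 → 3-byte char (#6). Advance 3.
Byte at offset 21: 0xE0 = 11100000 → 3-byte char (#7). Advance 3.
Byte at offset 24: 0xCA = 11001010 → 2-byte char (#8). Advance 2.
Byte at offset 26: 0xE2 = 11100010 → 3-byte char (#9). Advance 3.
Byte at offset 29: 0xEC = 11101100 → 3-byte char (#10). Advance 3.
Byte at offset 32: 0xEF = 11101111 → 3-byte char (#11). Advance 3.
Byte at offset 35: 0xEA = 11101010 → 3-byte char (#12). Advance 3.
Reached end at offset 38 after 12 code points.

12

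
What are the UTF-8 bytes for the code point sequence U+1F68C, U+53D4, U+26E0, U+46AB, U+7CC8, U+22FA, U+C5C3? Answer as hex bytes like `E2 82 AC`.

U+1F68C: 4-byte form → F0 9F 9A 8C.
U+53D4: 3-byte form → E5 8F 94.
U+26E0: 3-byte form → E2 9B A0.
U+46AB: 3-byte form → E4 9A AB.
U+7CC8: 3-byte form → E7 B3 88.
U+22FA: 3-byte form → E2 8B BA.
U+C5C3: 3-byte form → EC 97 83.
Concatenated (22 bytes): F0 9F 9A 8C E5 8F 94 E2 9B A0 E4 9A AB E7 B3 88 E2 8B BA EC 97 83.

F0 9F 9A 8C E5 8F 94 E2 9B A0 E4 9A AB E7 B3 88 E2 8B BA EC 97 83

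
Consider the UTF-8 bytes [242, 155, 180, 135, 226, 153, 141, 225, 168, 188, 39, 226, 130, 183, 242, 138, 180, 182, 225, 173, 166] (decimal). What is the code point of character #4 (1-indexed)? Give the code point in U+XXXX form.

U+0027

Offset 0: leading byte 0xF2 = 11110010 → 4-byte char #1 = F2 9B B4 87.
Offset 4: leading byte 0xE2 = 11100010 → 3-byte char #2 = E2 99 8D.
Offset 7: leading byte 0xE1 = 11100001 → 3-byte char #3 = E1 A8 BC.
Offset 10: leading byte 0x27 = 00100111 → 1-byte char #4 = 27.
Leading byte 0x27 = 00100111 matches 0xxxxxxx → 1-byte sequence.
Byte 1: 0x27 = 00100111, payload 0100111 (7 bits).
Concatenate: 0100111 = 0x27 (7 bits → U+0027).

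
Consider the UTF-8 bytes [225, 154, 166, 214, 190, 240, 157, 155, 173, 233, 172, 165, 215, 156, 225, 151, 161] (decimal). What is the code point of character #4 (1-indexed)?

U+9B25

Offset 0: leading byte 0xE1 = 11100001 → 3-byte char #1 = E1 9A A6.
Offset 3: leading byte 0xD6 = 11010110 → 2-byte char #2 = D6 BE.
Offset 5: leading byte 0xF0 = 11110000 → 4-byte char #3 = F0 9D 9B AD.
Offset 9: leading byte 0xE9 = 11101001 → 3-byte char #4 = E9 AC A5.
Leading byte 0xE9 = 11101001 matches 1110xxxx → 3-byte sequence.
Byte 1: 0xE9 = 11101001, payload 1001 (4 bits).
Byte 2: 0xAC = 10101100 (10xxxxxx ✓), payload 101100.
Byte 3: 0xA5 = 10100101 (10xxxxxx ✓), payload 100101.
Concatenate: 1001101100100101 = 0x9B25 (16 bits → U+9B25).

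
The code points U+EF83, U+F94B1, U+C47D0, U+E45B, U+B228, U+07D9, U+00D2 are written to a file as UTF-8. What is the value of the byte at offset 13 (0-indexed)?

0x9B

U+EF83 → 3-byte form EE BE 83 at offsets 0–2.
U+F94B1 → 4-byte form F3 B9 92 B1 at offsets 3–6.
U+C47D0 → 4-byte form F3 84 9F 90 at offsets 7–10.
U+E45B → 3-byte form EE 91 9B at offsets 11–13.
Offset 13 falls in char 4's range; it's byte 3 of EE 91 9B = 0x9B.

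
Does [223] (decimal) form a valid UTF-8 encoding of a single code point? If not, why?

invalid (sequence truncated)

Leading byte 0xDF = 11011111 → 2-byte form, but only 1 byte is present.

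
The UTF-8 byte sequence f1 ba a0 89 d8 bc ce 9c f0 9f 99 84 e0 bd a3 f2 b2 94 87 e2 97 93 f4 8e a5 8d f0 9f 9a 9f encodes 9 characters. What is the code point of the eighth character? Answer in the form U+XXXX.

U+10E94D

Offset 0: leading byte 0xF1 = 11110001 → 4-byte char #1 = F1 BA A0 89.
Offset 4: leading byte 0xD8 = 11011000 → 2-byte char #2 = D8 BC.
Offset 6: leading byte 0xCE = 11001110 → 2-byte char #3 = CE 9C.
Offset 8: leading byte 0xF0 = 11110000 → 4-byte char #4 = F0 9F 99 84.
Offset 12: leading byte 0xE0 = 11100000 → 3-byte char #5 = E0 BD A3.
Offset 15: leading byte 0xF2 = 11110010 → 4-byte char #6 = F2 B2 94 87.
Offset 19: leading byte 0xE2 = 11100010 → 3-byte char #7 = E2 97 93.
Offset 22: leading byte 0xF4 = 11110100 → 4-byte char #8 = F4 8E A5 8D.
Leading byte 0xF4 = 11110100 matches 11110xxx → 4-byte sequence.
Byte 1: 0xF4 = 11110100, payload 100 (3 bits).
Byte 2: 0x8E = 10001110 (10xxxxxx ✓), payload 001110.
Byte 3: 0xA5 = 10100101 (10xxxxxx ✓), payload 100101.
Byte 4: 0x8D = 10001101 (10xxxxxx ✓), payload 001101.
Concatenate: 100001110100101001101 = 0x10E94D (21 bits → U+10E94D).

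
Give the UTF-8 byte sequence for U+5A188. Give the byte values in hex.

U+5A188 = 0x5A188 = 369032 decimal. In range U+10000–U+10FFFF → 4-byte form: 11110xxx 10xxxxxx 10xxxxxx 10xxxxxx.
Binary (21 bits): 001011010000110001000.
Split 3+6+6+6: 001 | 011010 | 000110 | 001000.
Byte 1: 11110001 = 0xF1.
Byte 2: 10011010 = 0x9A.
Byte 3: 10000110 = 0x86.
Byte 4: 10001000 = 0x88.

F1 9A 86 88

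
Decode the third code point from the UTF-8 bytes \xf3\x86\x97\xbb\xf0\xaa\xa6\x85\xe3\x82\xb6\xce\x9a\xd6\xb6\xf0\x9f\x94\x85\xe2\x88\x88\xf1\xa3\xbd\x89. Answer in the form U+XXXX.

U+30B6

Offset 0: leading byte 0xF3 = 11110011 → 4-byte char #1 = F3 86 97 BB.
Offset 4: leading byte 0xF0 = 11110000 → 4-byte char #2 = F0 AA A6 85.
Offset 8: leading byte 0xE3 = 11100011 → 3-byte char #3 = E3 82 B6.
Leading byte 0xE3 = 11100011 matches 1110xxxx → 3-byte sequence.
Byte 1: 0xE3 = 11100011, payload 0011 (4 bits).
Byte 2: 0x82 = 10000010 (10xxxxxx ✓), payload 000010.
Byte 3: 0xB6 = 10110110 (10xxxxxx ✓), payload 110110.
Concatenate: 0011000010110110 = 0x30B6 (16 bits → U+30B6).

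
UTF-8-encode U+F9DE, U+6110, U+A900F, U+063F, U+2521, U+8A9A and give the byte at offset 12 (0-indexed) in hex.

U+F9DE → 3-byte form EF A7 9E at offsets 0–2.
U+6110 → 3-byte form E6 84 90 at offsets 3–5.
U+A900F → 4-byte form F2 A9 80 8F at offsets 6–9.
U+063F → 2-byte form D8 BF at offsets 10–11.
U+2521 → 3-byte form E2 94 A1 at offsets 12–14.
Offset 12 falls in char 5's range; it's byte 1 of E2 94 A1 = 0xE2.

0xE2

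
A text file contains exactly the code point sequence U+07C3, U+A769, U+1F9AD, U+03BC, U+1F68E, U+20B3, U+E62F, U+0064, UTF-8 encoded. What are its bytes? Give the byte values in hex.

U+07C3: 2-byte form → DF 83.
U+A769: 3-byte form → EA 9D A9.
U+1F9AD: 4-byte form → F0 9F A6 AD.
U+03BC: 2-byte form → CE BC.
U+1F68E: 4-byte form → F0 9F 9A 8E.
U+20B3: 3-byte form → E2 82 B3.
U+E62F: 3-byte form → EE 98 AF.
U+0064: 1-byte form → 64.
Concatenated (22 bytes): DF 83 EA 9D A9 F0 9F A6 AD CE BC F0 9F 9A 8E E2 82 B3 EE 98 AF 64.

DF 83 EA 9D A9 F0 9F A6 AD CE BC F0 9F 9A 8E E2 82 B3 EE 98 AF 64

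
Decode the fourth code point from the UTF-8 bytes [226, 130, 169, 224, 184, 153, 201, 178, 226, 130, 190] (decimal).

Offset 0: leading byte 0xE2 = 11100010 → 3-byte char #1 = E2 82 A9.
Offset 3: leading byte 0xE0 = 11100000 → 3-byte char #2 = E0 B8 99.
Offset 6: leading byte 0xC9 = 11001001 → 2-byte char #3 = C9 B2.
Offset 8: leading byte 0xE2 = 11100010 → 3-byte char #4 = E2 82 BE.
Leading byte 0xE2 = 11100010 matches 1110xxxx → 3-byte sequence.
Byte 1: 0xE2 = 11100010, payload 0010 (4 bits).
Byte 2: 0x82 = 10000010 (10xxxxxx ✓), payload 000010.
Byte 3: 0xBE = 10111110 (10xxxxxx ✓), payload 111110.
Concatenate: 0010000010111110 = 0x20BE (16 bits → U+20BE).

U+20BE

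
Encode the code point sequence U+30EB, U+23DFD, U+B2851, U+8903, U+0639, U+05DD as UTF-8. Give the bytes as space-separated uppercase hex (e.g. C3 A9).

U+30EB: 3-byte form → E3 83 AB.
U+23DFD: 4-byte form → F0 A3 B7 BD.
U+B2851: 4-byte form → F2 B2 A1 91.
U+8903: 3-byte form → E8 A4 83.
U+0639: 2-byte form → D8 B9.
U+05DD: 2-byte form → D7 9D.
Concatenated (18 bytes): E3 83 AB F0 A3 B7 BD F2 B2 A1 91 E8 A4 83 D8 B9 D7 9D.

E3 83 AB F0 A3 B7 BD F2 B2 A1 91 E8 A4 83 D8 B9 D7 9D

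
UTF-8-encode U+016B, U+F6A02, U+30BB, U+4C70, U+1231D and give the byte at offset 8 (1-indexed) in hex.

0x82

1-indexed offset 8 is 0-indexed offset 7.
U+016B → 2-byte form C5 AB at offsets 0–1.
U+F6A02 → 4-byte form F3 B6 A8 82 at offsets 2–5.
U+30BB → 3-byte form E3 82 BB at offsets 6–8.
Offset 7 falls in char 3's range; it's byte 2 of E3 82 BB = 0x82.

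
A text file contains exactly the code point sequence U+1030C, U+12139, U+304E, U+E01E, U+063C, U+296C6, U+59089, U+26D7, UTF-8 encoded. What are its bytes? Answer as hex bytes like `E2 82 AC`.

F0 90 8C 8C F0 92 84 B9 E3 81 8E EE 80 9E D8 BC F0 A9 9B 86 F1 99 82 89 E2 9B 97

U+1030C: 4-byte form → F0 90 8C 8C.
U+12139: 4-byte form → F0 92 84 B9.
U+304E: 3-byte form → E3 81 8E.
U+E01E: 3-byte form → EE 80 9E.
U+063C: 2-byte form → D8 BC.
U+296C6: 4-byte form → F0 A9 9B 86.
U+59089: 4-byte form → F1 99 82 89.
U+26D7: 3-byte form → E2 9B 97.
Concatenated (27 bytes): F0 90 8C 8C F0 92 84 B9 E3 81 8E EE 80 9E D8 BC F0 A9 9B 86 F1 99 82 89 E2 9B 97.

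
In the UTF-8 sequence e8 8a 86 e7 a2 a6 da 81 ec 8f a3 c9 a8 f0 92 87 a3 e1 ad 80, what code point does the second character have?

Offset 0: leading byte 0xE8 = 11101000 → 3-byte char #1 = E8 8A 86.
Offset 3: leading byte 0xE7 = 11100111 → 3-byte char #2 = E7 A2 A6.
Leading byte 0xE7 = 11100111 matches 1110xxxx → 3-byte sequence.
Byte 1: 0xE7 = 11100111, payload 0111 (4 bits).
Byte 2: 0xA2 = 10100010 (10xxxxxx ✓), payload 100010.
Byte 3: 0xA6 = 10100110 (10xxxxxx ✓), payload 100110.
Concatenate: 0111100010100110 = 0x78A6 (16 bits → U+78A6).

U+78A6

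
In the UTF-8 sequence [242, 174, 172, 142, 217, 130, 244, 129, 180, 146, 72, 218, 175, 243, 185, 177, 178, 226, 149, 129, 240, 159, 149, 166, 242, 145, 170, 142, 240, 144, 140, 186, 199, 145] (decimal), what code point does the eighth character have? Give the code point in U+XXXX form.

Offset 0: leading byte 0xF2 = 11110010 → 4-byte char #1 = F2 AE AC 8E.
Offset 4: leading byte 0xD9 = 11011001 → 2-byte char #2 = D9 82.
Offset 6: leading byte 0xF4 = 11110100 → 4-byte char #3 = F4 81 B4 92.
Offset 10: leading byte 0x48 = 01001000 → 1-byte char #4 = 48.
Offset 11: leading byte 0xDA = 11011010 → 2-byte char #5 = DA AF.
Offset 13: leading byte 0xF3 = 11110011 → 4-byte char #6 = F3 B9 B1 B2.
Offset 17: leading byte 0xE2 = 11100010 → 3-byte char #7 = E2 95 81.
Offset 20: leading byte 0xF0 = 11110000 → 4-byte char #8 = F0 9F 95 A6.
Leading byte 0xF0 = 11110000 matches 11110xxx → 4-byte sequence.
Byte 1: 0xF0 = 11110000, payload 000 (3 bits).
Byte 2: 0x9F = 10011111 (10xxxxxx ✓), payload 011111.
Byte 3: 0x95 = 10010101 (10xxxxxx ✓), payload 010101.
Byte 4: 0xA6 = 10100110 (10xxxxxx ✓), payload 100110.
Concatenate: 000011111010101100110 = 0x1F566 (21 bits → U+1F566).

U+1F566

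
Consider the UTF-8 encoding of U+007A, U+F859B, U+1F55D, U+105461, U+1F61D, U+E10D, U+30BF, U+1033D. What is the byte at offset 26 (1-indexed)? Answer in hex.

1-indexed offset 26 is 0-indexed offset 25.
U+007A → 1-byte form 7A at offsets 0–0.
U+F859B → 4-byte form F3 B8 96 9B at offsets 1–4.
U+1F55D → 4-byte form F0 9F 95 9D at offsets 5–8.
U+105461 → 4-byte form F4 85 91 A1 at offsets 9–12.
U+1F61D → 4-byte form F0 9F 98 9D at offsets 13–16.
U+E10D → 3-byte form EE 84 8D at offsets 17–19.
U+30BF → 3-byte form E3 82 BF at offsets 20–22.
U+1033D → 4-byte form F0 90 8C BD at offsets 23–26.
Offset 25 falls in char 8's range; it's byte 3 of F0 90 8C BD = 0x8C.

0x8C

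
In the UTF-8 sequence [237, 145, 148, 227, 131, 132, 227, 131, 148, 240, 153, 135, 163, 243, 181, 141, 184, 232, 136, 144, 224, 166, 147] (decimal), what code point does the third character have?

U+30D4

Offset 0: leading byte 0xED = 11101101 → 3-byte char #1 = ED 91 94.
Offset 3: leading byte 0xE3 = 11100011 → 3-byte char #2 = E3 83 84.
Offset 6: leading byte 0xE3 = 11100011 → 3-byte char #3 = E3 83 94.
Leading byte 0xE3 = 11100011 matches 1110xxxx → 3-byte sequence.
Byte 1: 0xE3 = 11100011, payload 0011 (4 bits).
Byte 2: 0x83 = 10000011 (10xxxxxx ✓), payload 000011.
Byte 3: 0x94 = 10010100 (10xxxxxx ✓), payload 010100.
Concatenate: 0011000011010100 = 0x30D4 (16 bits → U+30D4).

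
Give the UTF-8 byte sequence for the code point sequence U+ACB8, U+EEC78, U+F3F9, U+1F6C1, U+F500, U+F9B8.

U+ACB8: 3-byte form → EA B2 B8.
U+EEC78: 4-byte form → F3 AE B1 B8.
U+F3F9: 3-byte form → EF 8F B9.
U+1F6C1: 4-byte form → F0 9F 9B 81.
U+F500: 3-byte form → EF 94 80.
U+F9B8: 3-byte form → EF A6 B8.
Concatenated (20 bytes): EA B2 B8 F3 AE B1 B8 EF 8F B9 F0 9F 9B 81 EF 94 80 EF A6 B8.

EA B2 B8 F3 AE B1 B8 EF 8F B9 F0 9F 9B 81 EF 94 80 EF A6 B8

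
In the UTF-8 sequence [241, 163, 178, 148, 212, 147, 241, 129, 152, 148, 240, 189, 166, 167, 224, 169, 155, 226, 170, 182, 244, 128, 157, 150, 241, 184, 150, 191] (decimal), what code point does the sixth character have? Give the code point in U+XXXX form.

Offset 0: leading byte 0xF1 = 11110001 → 4-byte char #1 = F1 A3 B2 94.
Offset 4: leading byte 0xD4 = 11010100 → 2-byte char #2 = D4 93.
Offset 6: leading byte 0xF1 = 11110001 → 4-byte char #3 = F1 81 98 94.
Offset 10: leading byte 0xF0 = 11110000 → 4-byte char #4 = F0 BD A6 A7.
Offset 14: leading byte 0xE0 = 11100000 → 3-byte char #5 = E0 A9 9B.
Offset 17: leading byte 0xE2 = 11100010 → 3-byte char #6 = E2 AA B6.
Leading byte 0xE2 = 11100010 matches 1110xxxx → 3-byte sequence.
Byte 1: 0xE2 = 11100010, payload 0010 (4 bits).
Byte 2: 0xAA = 10101010 (10xxxxxx ✓), payload 101010.
Byte 3: 0xB6 = 10110110 (10xxxxxx ✓), payload 110110.
Concatenate: 0010101010110110 = 0x2AB6 (16 bits → U+2AB6).

U+2AB6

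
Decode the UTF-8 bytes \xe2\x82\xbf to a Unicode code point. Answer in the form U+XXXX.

Leading byte 0xE2 = 11100010 matches 1110xxxx → 3-byte sequence.
Byte 1: 0xE2 = 11100010, payload 0010 (4 bits).
Byte 2: 0x82 = 10000010 (10xxxxxx ✓), payload 000010.
Byte 3: 0xBF = 10111111 (10xxxxxx ✓), payload 111111.
Concatenate: 0010000010111111 = 0x20BF (16 bits → U+20BF).

U+20BF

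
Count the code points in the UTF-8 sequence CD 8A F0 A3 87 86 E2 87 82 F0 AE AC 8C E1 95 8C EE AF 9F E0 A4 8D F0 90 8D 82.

8

Byte at offset 0: 0xCD = 11001101 → 2-byte char (#1). Advance 2.
Byte at offset 2: 0xF0 = 11110000 → 4-byte char (#2). Advance 4.
Byte at offset 6: 0xE2 = 11100010 → 3-byte char (#3). Advance 3.
Byte at offset 9: 0xF0 = 11110000 → 4-byte char (#4). Advance 4.
Byte at offset 13: 0xE1 = 11100001 → 3-byte char (#5). Advance 3.
Byte at offset 16: 0xEE = 11101110 → 3-byte char (#6). Advance 3.
Byte at offset 19: 0xE0 = 11100000 → 3-byte char (#7). Advance 3.
Byte at offset 22: 0xF0 = 11110000 → 4-byte char (#8). Advance 4.
Reached end at offset 26 after 8 code points.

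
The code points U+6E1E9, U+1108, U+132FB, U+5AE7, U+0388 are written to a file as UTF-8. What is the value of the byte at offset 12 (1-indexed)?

0xE5

1-indexed offset 12 is 0-indexed offset 11.
U+6E1E9 → 4-byte form F1 AE 87 A9 at offsets 0–3.
U+1108 → 3-byte form E1 84 88 at offsets 4–6.
U+132FB → 4-byte form F0 93 8B BB at offsets 7–10.
U+5AE7 → 3-byte form E5 AB A7 at offsets 11–13.
Offset 11 falls in char 4's range; it's byte 1 of E5 AB A7 = 0xE5.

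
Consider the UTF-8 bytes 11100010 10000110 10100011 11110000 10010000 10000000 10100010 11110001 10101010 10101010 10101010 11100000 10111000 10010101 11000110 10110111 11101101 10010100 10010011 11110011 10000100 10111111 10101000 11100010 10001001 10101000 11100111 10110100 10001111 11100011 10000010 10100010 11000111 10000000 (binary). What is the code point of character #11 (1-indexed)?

U+01C0

Offset 0: leading byte 0xE2 = 11100010 → 3-byte char #1 = E2 86 A3.
Offset 3: leading byte 0xF0 = 11110000 → 4-byte char #2 = F0 90 80 A2.
Offset 7: leading byte 0xF1 = 11110001 → 4-byte char #3 = F1 AA AA AA.
Offset 11: leading byte 0xE0 = 11100000 → 3-byte char #4 = E0 B8 95.
Offset 14: leading byte 0xC6 = 11000110 → 2-byte char #5 = C6 B7.
Offset 16: leading byte 0xED = 11101101 → 3-byte char #6 = ED 94 93.
Offset 19: leading byte 0xF3 = 11110011 → 4-byte char #7 = F3 84 BF A8.
Offset 23: leading byte 0xE2 = 11100010 → 3-byte char #8 = E2 89 A8.
Offset 26: leading byte 0xE7 = 11100111 → 3-byte char #9 = E7 B4 8F.
Offset 29: leading byte 0xE3 = 11100011 → 3-byte char #10 = E3 82 A2.
Offset 32: leading byte 0xC7 = 11000111 → 2-byte char #11 = C7 80.
Leading byte 0xC7 = 11000111 matches 110xxxxx → 2-byte sequence.
Byte 1: 0xC7 = 11000111, payload 00111 (5 bits).
Byte 2: 0x80 = 10000000 (10xxxxxx ✓), payload 000000.
Concatenate: 00111000000 = 0x1C0 (11 bits → U+01C0).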